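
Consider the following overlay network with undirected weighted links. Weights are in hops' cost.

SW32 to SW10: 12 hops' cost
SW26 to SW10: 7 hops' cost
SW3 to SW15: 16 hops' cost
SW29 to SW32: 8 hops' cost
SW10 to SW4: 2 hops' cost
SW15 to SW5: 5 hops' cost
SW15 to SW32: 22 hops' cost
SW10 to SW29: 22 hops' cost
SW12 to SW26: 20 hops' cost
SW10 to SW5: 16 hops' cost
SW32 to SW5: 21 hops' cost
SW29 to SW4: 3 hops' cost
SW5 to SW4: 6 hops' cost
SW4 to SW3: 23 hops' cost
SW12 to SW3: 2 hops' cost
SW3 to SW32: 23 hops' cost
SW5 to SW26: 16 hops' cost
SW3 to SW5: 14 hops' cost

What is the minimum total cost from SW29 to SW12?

25 hops' cost

Candidate routes:
SW29 - SW4 - SW3 - SW12: 3+23+2 = 28
SW29 - SW4 - SW10 - SW26 - SW12: 3+2+7+20 = 32
SW29 - SW4 - SW5 - SW3 - SW12: 3+6+14+2 = 25
SW29 - SW4 - SW5 - SW15 - SW3 - SW12: 3+6+5+16+2 = 32
The minimum is 25 hops' cost via SW29 - SW4 - SW5 - SW3 - SW12.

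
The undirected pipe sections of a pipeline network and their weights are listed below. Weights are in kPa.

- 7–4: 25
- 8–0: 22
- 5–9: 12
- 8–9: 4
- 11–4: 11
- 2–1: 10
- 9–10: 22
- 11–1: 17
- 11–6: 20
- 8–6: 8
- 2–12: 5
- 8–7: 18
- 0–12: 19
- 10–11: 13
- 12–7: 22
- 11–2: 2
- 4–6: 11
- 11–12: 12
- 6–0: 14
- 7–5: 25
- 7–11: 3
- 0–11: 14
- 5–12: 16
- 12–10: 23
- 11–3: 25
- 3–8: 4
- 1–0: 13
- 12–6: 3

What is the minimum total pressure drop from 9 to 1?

Candidate routes:
9–8–6–0–1: 4+8+14+13 = 39
9–8–6–12–2–1: 4+8+3+5+10 = 30
9–8–7–11–2–1: 4+18+3+2+10 = 37
The minimum is 30 kPa via 9–8–6–12–2–1.

30 kPa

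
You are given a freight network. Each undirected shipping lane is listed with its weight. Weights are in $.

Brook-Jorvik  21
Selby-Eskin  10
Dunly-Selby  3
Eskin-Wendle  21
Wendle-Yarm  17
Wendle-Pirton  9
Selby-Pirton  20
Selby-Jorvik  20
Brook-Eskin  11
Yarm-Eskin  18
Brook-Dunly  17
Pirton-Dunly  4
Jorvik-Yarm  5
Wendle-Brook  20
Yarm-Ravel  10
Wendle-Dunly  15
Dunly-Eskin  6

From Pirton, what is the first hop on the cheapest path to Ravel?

Candidate routes:
Pirton → Dunly → Eskin → Yarm → Ravel: 4+6+18+10 = 38
Pirton → Wendle → Yarm → Ravel: 9+17+10 = 36
The minimum is $36 via Pirton → Wendle → Yarm → Ravel.
So from Pirton the first move is to Wendle.

Wendle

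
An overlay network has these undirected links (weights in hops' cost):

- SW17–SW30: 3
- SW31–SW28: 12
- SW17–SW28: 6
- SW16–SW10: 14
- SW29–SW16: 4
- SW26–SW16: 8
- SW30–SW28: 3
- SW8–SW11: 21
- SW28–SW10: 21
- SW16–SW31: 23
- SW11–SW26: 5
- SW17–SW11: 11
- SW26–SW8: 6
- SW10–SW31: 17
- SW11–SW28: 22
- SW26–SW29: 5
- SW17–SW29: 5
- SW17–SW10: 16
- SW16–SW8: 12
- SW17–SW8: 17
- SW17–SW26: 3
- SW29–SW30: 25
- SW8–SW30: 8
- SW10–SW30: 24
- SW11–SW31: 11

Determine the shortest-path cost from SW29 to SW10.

18 hops' cost

Shortest distances from SW29:
SW29: 0
SW16: 4  (via SW29)
SW26: 5  (via SW29)
SW17: 5  (via SW29)
SW30: 8  (via SW17)
SW11: 10  (via SW26)
SW28: 11  (via SW17)
SW8: 11  (via SW26)
SW10: 18  (via SW16)
Shortest route: SW29–SW16–SW10 = 18 hops' cost.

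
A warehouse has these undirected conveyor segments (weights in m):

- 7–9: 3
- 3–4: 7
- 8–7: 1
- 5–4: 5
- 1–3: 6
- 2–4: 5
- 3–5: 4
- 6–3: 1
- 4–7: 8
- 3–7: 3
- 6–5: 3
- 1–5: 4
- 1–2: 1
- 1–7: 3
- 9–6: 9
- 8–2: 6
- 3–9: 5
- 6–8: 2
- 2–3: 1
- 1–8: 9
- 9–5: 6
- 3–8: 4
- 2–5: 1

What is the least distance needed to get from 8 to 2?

Settle nodes by increasing distance from 8:
8: 0
7: 1  (via 8)
6: 2  (via 8)
3: 3  (via 6)
1: 4  (via 7)
2: 4  (via 3)
Shortest route: 8 → 6 → 3 → 2 = 4 m.

4 m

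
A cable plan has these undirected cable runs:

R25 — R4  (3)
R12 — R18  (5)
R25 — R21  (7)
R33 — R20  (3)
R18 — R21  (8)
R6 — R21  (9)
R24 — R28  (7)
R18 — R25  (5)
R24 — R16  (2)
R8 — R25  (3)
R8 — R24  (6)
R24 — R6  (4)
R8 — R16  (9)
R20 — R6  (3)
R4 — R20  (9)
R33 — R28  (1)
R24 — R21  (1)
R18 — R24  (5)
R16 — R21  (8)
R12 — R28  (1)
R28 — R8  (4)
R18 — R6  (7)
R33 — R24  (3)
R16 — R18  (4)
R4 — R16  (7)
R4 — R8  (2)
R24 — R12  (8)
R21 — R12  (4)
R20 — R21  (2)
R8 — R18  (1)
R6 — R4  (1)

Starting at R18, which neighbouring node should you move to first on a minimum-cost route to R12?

Candidate routes:
R18 → R24 → R21 → R12: 5+1+4 = 10
R18 → R12: 5 = 5
R18 → R8 → R28 → R12: 1+4+1 = 6
Cheapest is R18 → R12 at 5.
So from R18 the first move is to R12.

R12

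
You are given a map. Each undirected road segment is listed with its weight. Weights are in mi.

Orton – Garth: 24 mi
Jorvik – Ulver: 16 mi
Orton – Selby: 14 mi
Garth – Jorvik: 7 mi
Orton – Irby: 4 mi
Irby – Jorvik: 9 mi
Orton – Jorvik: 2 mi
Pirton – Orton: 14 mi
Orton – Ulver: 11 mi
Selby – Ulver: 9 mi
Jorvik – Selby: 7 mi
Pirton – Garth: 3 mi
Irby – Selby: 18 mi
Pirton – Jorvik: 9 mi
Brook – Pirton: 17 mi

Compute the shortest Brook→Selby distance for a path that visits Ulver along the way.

48 mi

Best Brook to Ulver: Brook → Pirton → Jorvik → Orton → Ulver costing 39
Best Ulver to Selby: Ulver → Selby costing 9
Total via Ulver: 39 + 9 = 48 mi.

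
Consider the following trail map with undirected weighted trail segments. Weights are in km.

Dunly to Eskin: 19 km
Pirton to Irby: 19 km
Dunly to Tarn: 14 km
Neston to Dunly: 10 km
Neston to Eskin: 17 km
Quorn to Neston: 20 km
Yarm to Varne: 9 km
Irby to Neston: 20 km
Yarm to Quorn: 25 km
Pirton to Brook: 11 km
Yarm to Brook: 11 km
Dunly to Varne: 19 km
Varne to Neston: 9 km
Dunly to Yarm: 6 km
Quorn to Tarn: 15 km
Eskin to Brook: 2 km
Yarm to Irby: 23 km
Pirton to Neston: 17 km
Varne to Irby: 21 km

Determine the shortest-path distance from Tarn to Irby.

Running Dijkstra from Tarn:
Tarn: 0
Dunly: 14  (via Tarn)
Quorn: 15  (via Tarn)
Yarm: 20  (via Dunly)
Neston: 24  (via Dunly)
Varne: 29  (via Yarm)
Brook: 31  (via Yarm)
Eskin: 33  (via Dunly)
Pirton: 41  (via Neston)
Irby: 43  (via Yarm)
Shortest route: Tarn → Dunly → Yarm → Irby = 43 km.

43 km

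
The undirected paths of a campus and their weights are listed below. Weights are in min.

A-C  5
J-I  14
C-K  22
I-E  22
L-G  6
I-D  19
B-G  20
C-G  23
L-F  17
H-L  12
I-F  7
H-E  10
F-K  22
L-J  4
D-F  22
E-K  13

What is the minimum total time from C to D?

Candidate routes:
C–G–L–F–D: 23+6+17+22 = 68
C–K–F–D: 22+22+22 = 66
Cheapest is C–K–F–D at 66 min.

66 min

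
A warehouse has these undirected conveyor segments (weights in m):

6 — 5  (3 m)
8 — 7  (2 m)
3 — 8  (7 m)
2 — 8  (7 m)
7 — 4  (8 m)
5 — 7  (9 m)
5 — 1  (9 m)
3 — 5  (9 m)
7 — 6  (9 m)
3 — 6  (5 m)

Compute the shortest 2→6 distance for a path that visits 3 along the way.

19 m

Shortest 2→3: 2 → 8 → 3 = 14
Best 3 to 6: 3 → 6 costing 5
Total via 3: 14 + 5 = 19 m.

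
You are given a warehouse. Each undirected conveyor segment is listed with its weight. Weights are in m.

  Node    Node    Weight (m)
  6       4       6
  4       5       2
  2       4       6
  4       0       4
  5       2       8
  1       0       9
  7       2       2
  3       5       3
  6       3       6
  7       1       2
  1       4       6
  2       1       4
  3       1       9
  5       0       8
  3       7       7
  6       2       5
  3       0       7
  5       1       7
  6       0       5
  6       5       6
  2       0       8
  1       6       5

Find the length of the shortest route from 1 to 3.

Enumerating some paths:
1 → 5 → 3: 7+3 = 10
1 → 3: 9 = 9
Cheapest is 1 → 3 at 9 m.

9 m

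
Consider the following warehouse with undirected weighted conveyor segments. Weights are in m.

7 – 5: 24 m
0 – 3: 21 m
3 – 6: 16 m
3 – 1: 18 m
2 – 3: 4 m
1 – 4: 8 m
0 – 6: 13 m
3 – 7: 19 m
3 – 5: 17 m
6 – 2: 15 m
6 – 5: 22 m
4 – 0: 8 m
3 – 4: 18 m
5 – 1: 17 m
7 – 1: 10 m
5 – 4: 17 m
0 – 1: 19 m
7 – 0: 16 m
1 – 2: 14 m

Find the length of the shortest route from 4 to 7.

Candidate routes:
4 → 1 → 7: 8+10 = 18
4 → 0 → 7: 8+16 = 24
Cheapest is 4 → 1 → 7 at 18 m.

18 m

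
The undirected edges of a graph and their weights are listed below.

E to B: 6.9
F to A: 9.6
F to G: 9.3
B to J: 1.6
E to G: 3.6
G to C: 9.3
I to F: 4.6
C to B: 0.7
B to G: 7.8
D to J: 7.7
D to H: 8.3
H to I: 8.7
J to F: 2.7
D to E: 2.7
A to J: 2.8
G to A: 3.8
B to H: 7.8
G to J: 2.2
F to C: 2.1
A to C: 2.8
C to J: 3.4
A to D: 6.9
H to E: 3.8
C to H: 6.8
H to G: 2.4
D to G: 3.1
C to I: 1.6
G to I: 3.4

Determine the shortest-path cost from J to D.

5.3

Shortest distances from J:
J: 0
B: 1.6  (via J)
G: 2.2  (via J)
C: 2.3  (via B)
F: 2.7  (via J)
A: 2.8  (via J)
I: 3.9  (via C)
H: 4.6  (via G)
D: 5.3  (via G)
Shortest route: J → G → D = 5.3.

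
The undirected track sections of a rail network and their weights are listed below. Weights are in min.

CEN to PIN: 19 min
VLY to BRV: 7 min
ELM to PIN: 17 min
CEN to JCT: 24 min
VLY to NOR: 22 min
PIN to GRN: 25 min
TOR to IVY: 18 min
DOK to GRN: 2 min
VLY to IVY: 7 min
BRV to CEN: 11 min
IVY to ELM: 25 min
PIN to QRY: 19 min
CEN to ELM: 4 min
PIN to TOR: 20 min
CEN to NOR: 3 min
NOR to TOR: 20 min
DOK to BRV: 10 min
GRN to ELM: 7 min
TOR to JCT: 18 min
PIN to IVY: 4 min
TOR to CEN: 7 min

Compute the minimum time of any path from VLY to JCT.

42 min

Settle nodes by increasing distance from VLY:
VLY: 0
BRV: 7  (via VLY)
IVY: 7  (via VLY)
PIN: 11  (via IVY)
DOK: 17  (via BRV)
CEN: 18  (via BRV)
GRN: 19  (via DOK)
NOR: 21  (via CEN)
ELM: 22  (via CEN)
TOR: 25  (via IVY)
QRY: 30  (via PIN)
JCT: 42  (via CEN)
Shortest route: VLY–BRV–CEN–JCT = 42 min.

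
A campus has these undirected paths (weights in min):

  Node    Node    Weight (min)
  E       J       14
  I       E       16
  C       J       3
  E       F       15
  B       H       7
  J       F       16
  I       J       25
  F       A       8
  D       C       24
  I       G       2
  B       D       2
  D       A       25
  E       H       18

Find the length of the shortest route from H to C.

33 min

Compare a few routes:
H - B - D - C: 7+2+24 = 33
H - E - F - J - C: 18+15+16+3 = 52
H - B - D - A - F - J - C: 7+2+25+8+16+3 = 61
H - E - J - C: 18+14+3 = 35
Cheapest is H - B - D - C at 33 min.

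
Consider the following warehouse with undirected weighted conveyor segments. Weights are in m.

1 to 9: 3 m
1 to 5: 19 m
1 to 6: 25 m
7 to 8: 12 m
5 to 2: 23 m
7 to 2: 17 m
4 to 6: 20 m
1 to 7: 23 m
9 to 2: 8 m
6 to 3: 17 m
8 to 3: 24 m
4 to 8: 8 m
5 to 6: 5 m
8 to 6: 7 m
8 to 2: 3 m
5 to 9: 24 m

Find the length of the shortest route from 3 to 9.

35 m

Shortest distances from 3:
3: 0
6: 17  (via 3)
5: 22  (via 6)
8: 24  (via 3)
2: 27  (via 8)
4: 32  (via 8)
9: 35  (via 2)
Shortest route: 3–8–2–9 = 35 m.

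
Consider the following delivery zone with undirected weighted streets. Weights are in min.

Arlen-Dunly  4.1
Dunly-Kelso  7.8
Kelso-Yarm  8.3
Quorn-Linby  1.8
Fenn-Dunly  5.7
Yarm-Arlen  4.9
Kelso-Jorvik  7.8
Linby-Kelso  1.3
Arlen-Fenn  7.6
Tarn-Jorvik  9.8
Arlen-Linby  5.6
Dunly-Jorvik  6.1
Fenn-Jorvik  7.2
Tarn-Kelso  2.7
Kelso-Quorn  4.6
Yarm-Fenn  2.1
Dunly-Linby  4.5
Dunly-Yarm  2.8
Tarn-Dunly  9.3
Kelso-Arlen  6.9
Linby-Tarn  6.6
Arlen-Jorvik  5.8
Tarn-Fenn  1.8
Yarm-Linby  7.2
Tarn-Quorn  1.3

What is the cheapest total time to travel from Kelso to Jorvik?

7.8 min

Candidate routes:
Kelso → Jorvik: 7.8 = 7.8
Kelso → Linby → Dunly → Jorvik: 1.3+4.5+6.1 = 11.9
Kelso → Tarn → Fenn → Jorvik: 2.7+1.8+7.2 = 11.7
The minimum is 7.8 min via Kelso → Jorvik.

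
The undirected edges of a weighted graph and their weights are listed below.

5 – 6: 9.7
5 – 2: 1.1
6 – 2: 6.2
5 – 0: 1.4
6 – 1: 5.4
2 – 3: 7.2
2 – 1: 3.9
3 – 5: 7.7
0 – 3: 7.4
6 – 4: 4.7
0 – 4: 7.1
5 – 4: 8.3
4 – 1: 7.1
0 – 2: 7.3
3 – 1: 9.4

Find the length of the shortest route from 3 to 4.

Enumerating some paths:
3 → 5 → 4: 7.7+8.3 = 16
3 → 0 → 4: 7.4+7.1 = 14.5
The minimum is 14.5 via 3 → 0 → 4.

14.5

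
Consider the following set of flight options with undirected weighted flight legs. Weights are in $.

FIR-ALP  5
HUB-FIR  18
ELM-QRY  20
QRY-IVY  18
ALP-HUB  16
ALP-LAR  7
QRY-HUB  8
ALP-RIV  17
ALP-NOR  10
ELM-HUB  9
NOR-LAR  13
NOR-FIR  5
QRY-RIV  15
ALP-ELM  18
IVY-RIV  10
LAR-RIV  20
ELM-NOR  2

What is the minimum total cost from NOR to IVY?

Running Dijkstra from NOR:
NOR: 0
ELM: 2  (via NOR)
FIR: 5  (via NOR)
ALP: 10  (via NOR)
HUB: 11  (via ELM)
LAR: 13  (via NOR)
QRY: 19  (via HUB)
RIV: 27  (via ALP)
IVY: 37  (via QRY)
Shortest route: NOR → ELM → HUB → QRY → IVY = $37.

$37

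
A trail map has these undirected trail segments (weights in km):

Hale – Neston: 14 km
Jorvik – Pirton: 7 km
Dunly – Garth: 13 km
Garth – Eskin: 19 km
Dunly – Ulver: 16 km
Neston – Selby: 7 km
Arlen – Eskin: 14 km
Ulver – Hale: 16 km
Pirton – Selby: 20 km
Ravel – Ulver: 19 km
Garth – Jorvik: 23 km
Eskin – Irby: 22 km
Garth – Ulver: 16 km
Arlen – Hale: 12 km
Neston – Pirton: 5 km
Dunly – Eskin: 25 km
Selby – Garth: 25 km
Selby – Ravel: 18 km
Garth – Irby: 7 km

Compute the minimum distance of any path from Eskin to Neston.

Running Dijkstra from Eskin:
Eskin: 0
Arlen: 14  (via Eskin)
Garth: 19  (via Eskin)
Irby: 22  (via Eskin)
Dunly: 25  (via Eskin)
Hale: 26  (via Arlen)
Ulver: 35  (via Garth)
Neston: 40  (via Hale)
Shortest route: Eskin–Arlen–Hale–Neston = 40 km.

40 km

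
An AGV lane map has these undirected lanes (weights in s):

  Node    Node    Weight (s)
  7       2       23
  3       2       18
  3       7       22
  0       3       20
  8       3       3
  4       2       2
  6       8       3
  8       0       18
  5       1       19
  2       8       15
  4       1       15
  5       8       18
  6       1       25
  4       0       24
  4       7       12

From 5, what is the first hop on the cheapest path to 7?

8

Candidate routes:
5–8–3–7: 18+3+22 = 43
5–1–4–7: 19+15+12 = 46
Cheapest is 5–8–3–7 at 43 s.
So from 5 the first move is to 8.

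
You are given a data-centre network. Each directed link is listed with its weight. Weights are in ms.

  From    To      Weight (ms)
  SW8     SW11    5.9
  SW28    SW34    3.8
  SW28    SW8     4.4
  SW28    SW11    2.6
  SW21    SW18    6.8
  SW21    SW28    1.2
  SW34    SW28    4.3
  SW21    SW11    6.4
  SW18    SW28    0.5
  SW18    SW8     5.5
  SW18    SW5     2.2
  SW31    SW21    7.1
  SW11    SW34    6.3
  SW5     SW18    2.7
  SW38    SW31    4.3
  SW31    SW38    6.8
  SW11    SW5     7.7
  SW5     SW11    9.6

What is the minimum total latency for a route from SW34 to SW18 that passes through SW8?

Shortest SW34→SW8: SW34–SW28–SW8 = 8.7
Shortest SW8→SW18: SW8–SW11–SW5–SW18 = 16.3
Total via SW8: 8.7 + 16.3 = 25 ms.

25 ms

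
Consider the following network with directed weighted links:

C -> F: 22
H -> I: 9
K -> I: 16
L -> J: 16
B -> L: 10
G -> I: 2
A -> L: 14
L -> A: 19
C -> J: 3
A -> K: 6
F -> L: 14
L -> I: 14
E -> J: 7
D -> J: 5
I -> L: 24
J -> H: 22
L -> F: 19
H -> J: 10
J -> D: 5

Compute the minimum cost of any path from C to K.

Running Dijkstra from C:
C: 0
J: 3  (via C)
D: 8  (via J)
F: 22  (via C)
H: 25  (via J)
I: 34  (via H)
L: 36  (via F)
A: 55  (via L)
K: 61  (via A)
Shortest route: C → F → L → A → K = 61.

61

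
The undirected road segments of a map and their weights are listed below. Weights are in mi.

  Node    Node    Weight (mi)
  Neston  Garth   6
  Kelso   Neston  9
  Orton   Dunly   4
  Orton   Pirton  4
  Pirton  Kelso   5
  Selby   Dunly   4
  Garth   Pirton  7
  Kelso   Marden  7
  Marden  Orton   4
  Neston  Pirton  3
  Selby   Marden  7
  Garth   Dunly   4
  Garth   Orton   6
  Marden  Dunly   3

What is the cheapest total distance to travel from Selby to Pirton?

Settle nodes by increasing distance from Selby:
Selby: 0
Dunly: 4  (via Selby)
Marden: 7  (via Selby)
Orton: 8  (via Dunly)
Garth: 8  (via Dunly)
Pirton: 12  (via Orton)
Shortest route: Selby–Dunly–Orton–Pirton = 12 mi.

12 mi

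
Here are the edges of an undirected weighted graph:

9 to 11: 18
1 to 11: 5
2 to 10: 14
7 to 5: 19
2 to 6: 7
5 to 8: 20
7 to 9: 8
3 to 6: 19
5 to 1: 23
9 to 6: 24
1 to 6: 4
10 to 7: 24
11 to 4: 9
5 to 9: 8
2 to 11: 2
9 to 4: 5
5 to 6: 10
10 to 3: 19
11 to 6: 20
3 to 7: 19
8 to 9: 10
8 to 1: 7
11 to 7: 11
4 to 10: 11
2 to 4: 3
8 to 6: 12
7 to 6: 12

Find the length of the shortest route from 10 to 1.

Running Dijkstra from 10:
10: 0
4: 11  (via 10)
2: 14  (via 10)
9: 16  (via 4)
11: 16  (via 2)
3: 19  (via 10)
1: 21  (via 11)
Shortest route: 10 → 2 → 11 → 1 = 21.

21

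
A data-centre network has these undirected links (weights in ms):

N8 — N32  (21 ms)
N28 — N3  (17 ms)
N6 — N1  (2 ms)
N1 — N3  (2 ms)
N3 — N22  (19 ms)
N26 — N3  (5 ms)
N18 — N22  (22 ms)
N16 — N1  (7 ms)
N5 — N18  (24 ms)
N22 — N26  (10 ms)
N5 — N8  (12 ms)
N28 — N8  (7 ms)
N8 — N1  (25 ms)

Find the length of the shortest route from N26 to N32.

50 ms

Running Dijkstra from N26:
N26: 0
N3: 5  (via N26)
N1: 7  (via N3)
N6: 9  (via N1)
N22: 10  (via N26)
N16: 14  (via N1)
N28: 22  (via N3)
N8: 29  (via N28)
N18: 32  (via N22)
N5: 41  (via N8)
N32: 50  (via N8)
Shortest route: N26 → N3 → N28 → N8 → N32 = 50 ms.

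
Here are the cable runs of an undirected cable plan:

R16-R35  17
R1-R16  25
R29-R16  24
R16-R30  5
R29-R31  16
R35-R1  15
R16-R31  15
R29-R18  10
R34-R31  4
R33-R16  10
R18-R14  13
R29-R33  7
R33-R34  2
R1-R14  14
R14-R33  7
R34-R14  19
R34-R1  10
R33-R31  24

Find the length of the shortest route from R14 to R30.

Enumerating some paths:
R14 → R33 → R16 → R30: 7+10+5 = 22
R14 → R33 → R34 → R31 → R16 → R30: 7+2+4+15+5 = 33
The minimum is 22 via R14 → R33 → R16 → R30.

22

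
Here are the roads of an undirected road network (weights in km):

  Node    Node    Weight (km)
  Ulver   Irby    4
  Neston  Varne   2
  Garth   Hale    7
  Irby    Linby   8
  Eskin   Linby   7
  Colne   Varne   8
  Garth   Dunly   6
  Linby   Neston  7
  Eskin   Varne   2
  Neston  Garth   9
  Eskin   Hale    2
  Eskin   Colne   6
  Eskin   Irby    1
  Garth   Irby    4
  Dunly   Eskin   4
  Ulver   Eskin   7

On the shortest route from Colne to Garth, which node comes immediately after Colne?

Candidate routes:
Colne–Eskin–Hale–Garth: 6+2+7 = 15
Colne–Varne–Eskin–Irby–Garth: 8+2+1+4 = 15
Colne–Eskin–Irby–Garth: 6+1+4 = 11
Colne–Eskin–Dunly–Garth: 6+4+6 = 16
Cheapest is Colne–Eskin–Irby–Garth at 11 km.
So from Colne the first move is to Eskin.

Eskin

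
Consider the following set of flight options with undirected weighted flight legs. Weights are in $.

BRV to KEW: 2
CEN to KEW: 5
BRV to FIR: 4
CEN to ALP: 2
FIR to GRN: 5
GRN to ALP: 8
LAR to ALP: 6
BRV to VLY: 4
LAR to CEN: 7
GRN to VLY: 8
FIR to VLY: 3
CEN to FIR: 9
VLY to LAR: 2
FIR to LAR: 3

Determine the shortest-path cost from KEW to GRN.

$11

Settle nodes by increasing distance from KEW:
KEW: 0
BRV: 2  (via KEW)
CEN: 5  (via KEW)
FIR: 6  (via BRV)
VLY: 6  (via BRV)
ALP: 7  (via CEN)
LAR: 8  (via VLY)
GRN: 11  (via FIR)
Shortest route: KEW–BRV–FIR–GRN = $11.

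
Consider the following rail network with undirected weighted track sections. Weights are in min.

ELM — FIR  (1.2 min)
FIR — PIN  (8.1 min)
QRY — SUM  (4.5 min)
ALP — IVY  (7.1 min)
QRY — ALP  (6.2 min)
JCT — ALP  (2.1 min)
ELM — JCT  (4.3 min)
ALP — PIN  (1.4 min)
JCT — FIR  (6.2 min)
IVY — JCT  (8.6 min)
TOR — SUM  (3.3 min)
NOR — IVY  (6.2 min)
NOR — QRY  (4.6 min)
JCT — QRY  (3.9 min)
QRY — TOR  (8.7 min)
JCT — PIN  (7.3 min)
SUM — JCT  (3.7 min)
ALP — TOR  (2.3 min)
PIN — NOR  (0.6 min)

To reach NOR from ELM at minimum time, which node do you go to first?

JCT

Enumerating some paths:
ELM → JCT → PIN → NOR: 4.3+7.3+0.6 = 12.2
ELM → FIR → JCT → ALP → PIN → NOR: 1.2+6.2+2.1+1.4+0.6 = 11.5
ELM → FIR → PIN → NOR: 1.2+8.1+0.6 = 9.9
ELM → JCT → ALP → PIN → NOR: 4.3+2.1+1.4+0.6 = 8.4
Cheapest is ELM → JCT → ALP → PIN → NOR at 8.4 min.
So from ELM the first move is to JCT.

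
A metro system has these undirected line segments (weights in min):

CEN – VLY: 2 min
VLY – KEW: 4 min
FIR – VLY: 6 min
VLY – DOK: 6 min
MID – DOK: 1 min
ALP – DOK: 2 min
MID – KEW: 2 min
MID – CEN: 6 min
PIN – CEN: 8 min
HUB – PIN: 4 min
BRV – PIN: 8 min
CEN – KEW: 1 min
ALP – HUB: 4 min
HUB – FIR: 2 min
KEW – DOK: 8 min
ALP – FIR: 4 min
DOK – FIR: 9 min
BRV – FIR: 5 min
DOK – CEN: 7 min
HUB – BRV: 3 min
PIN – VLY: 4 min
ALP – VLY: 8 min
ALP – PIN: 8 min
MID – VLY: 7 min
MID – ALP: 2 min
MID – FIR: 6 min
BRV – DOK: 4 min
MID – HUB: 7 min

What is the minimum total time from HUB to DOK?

Candidate routes:
HUB → ALP → MID → DOK: 4+2+1 = 7
HUB → ALP → DOK: 4+2 = 6
Cheapest is HUB → ALP → DOK at 6 min.

6 min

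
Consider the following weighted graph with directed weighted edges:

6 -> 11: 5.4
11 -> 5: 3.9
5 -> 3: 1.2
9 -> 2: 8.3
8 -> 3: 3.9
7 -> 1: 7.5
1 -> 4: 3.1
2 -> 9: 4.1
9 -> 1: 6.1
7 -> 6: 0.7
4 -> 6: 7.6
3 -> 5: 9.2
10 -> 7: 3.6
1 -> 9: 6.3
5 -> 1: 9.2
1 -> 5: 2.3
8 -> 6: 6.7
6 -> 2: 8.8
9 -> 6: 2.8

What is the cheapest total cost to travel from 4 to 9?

20.5

Candidate routes:
4 - 6 - 2 - 9: 7.6+8.8+4.1 = 20.5
4 - 6 - 11 - 5 - 1 - 9: 7.6+5.4+3.9+9.2+6.3 = 32.4
The minimum is 20.5 via 4 - 6 - 2 - 9.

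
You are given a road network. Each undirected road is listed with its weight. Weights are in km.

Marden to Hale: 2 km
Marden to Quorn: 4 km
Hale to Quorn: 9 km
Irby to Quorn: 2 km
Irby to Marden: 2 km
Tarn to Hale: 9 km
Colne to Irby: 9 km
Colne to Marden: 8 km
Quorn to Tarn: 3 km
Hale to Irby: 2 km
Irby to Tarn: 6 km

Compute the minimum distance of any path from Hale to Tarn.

Shortest distances from Hale:
Hale: 0
Marden: 2  (via Hale)
Irby: 2  (via Hale)
Quorn: 4  (via Irby)
Tarn: 7  (via Quorn)
Shortest route: Hale–Irby–Quorn–Tarn = 7 km.

7 km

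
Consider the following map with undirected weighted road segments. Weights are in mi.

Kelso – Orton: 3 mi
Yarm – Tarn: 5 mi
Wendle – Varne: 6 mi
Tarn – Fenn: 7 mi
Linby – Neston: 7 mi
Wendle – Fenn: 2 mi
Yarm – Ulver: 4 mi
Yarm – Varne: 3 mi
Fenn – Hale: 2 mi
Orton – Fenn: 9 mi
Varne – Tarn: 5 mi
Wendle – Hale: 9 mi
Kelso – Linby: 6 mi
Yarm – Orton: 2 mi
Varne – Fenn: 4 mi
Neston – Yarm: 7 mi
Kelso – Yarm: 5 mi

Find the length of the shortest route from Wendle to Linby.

20 mi

Compare a few routes:
Wendle–Varne–Yarm–Neston–Linby: 6+3+7+7 = 23
Wendle–Varne–Yarm–Kelso–Linby: 6+3+5+6 = 20
Wendle–Fenn–Varne–Yarm–Neston–Linby: 2+4+3+7+7 = 23
Cheapest is Wendle–Varne–Yarm–Kelso–Linby at 20 mi.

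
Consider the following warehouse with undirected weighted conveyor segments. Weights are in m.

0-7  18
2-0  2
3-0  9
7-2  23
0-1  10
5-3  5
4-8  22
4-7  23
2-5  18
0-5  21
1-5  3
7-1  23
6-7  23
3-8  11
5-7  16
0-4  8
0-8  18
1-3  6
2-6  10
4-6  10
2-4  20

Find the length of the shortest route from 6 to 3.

21 m

Shortest distances from 6:
6: 0
2: 10  (via 6)
4: 10  (via 6)
0: 12  (via 2)
3: 21  (via 0)
Shortest route: 6–2–0–3 = 21 m.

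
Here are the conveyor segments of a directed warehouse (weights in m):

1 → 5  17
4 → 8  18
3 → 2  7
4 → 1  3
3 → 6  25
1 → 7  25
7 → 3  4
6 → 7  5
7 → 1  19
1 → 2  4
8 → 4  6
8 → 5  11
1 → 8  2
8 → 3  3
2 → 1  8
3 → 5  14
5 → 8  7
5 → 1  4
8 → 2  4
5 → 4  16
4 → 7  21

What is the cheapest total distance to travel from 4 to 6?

Candidate routes:
4–1–8–3–6: 3+2+3+25 = 33
4–8–3–6: 18+3+25 = 46
4–1–5–8–3–6: 3+17+7+3+25 = 55
4–7–3–6: 21+4+25 = 50
Cheapest is 4–1–8–3–6 at 33 m.

33 m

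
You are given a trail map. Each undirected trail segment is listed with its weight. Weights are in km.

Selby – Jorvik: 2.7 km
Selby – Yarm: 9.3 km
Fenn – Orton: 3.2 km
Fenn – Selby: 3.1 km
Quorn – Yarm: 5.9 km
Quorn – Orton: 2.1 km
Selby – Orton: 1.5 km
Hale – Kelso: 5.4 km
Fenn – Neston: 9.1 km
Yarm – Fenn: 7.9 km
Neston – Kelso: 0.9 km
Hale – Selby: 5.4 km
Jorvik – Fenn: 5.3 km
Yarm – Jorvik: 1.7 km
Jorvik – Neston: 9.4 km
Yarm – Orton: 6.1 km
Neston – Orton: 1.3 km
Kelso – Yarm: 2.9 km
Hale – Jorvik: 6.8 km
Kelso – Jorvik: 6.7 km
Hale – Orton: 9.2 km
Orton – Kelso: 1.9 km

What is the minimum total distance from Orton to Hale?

Shortest distances from Orton:
Orton: 0
Neston: 1.3  (via Orton)
Selby: 1.5  (via Orton)
Kelso: 1.9  (via Orton)
Quorn: 2.1  (via Orton)
Fenn: 3.2  (via Orton)
Jorvik: 4.2  (via Selby)
Yarm: 4.8  (via Kelso)
Hale: 6.9  (via Selby)
Shortest route: Orton–Selby–Hale = 6.9 km.

6.9 km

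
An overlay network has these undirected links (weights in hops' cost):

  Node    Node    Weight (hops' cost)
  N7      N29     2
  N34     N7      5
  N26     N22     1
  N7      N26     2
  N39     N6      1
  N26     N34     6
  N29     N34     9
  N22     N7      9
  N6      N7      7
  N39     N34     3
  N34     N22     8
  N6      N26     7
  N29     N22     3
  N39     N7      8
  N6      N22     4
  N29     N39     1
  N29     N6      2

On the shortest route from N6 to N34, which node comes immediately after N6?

N39

Candidate routes:
N6 → N29 → N39 → N34: 2+1+3 = 6
N6 → N39 → N34: 1+3 = 4
Cheapest is N6 → N39 → N34 at 4 hops' cost.
So from N6 the first move is to N39.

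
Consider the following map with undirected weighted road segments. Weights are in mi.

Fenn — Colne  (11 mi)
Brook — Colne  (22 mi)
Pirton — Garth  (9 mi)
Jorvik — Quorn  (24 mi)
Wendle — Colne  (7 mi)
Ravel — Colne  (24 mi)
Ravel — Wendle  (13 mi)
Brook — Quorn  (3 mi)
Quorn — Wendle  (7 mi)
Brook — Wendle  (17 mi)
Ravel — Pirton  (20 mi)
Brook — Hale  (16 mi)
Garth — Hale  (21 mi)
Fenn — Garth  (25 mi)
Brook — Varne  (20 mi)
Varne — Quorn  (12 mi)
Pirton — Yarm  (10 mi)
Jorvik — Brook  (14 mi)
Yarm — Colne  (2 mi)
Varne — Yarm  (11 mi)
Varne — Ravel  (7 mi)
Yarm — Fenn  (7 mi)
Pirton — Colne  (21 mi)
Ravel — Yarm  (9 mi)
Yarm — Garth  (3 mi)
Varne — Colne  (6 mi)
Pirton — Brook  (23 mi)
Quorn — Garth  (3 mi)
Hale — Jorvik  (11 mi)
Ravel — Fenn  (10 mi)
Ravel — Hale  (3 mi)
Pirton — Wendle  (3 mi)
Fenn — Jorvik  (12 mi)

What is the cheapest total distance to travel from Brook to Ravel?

18 mi

Shortest distances from Brook:
Brook: 0
Quorn: 3  (via Brook)
Garth: 6  (via Quorn)
Yarm: 9  (via Garth)
Wendle: 10  (via Quorn)
Colne: 11  (via Yarm)
Pirton: 13  (via Wendle)
Jorvik: 14  (via Brook)
Varne: 15  (via Quorn)
Fenn: 16  (via Yarm)
Hale: 16  (via Brook)
Ravel: 18  (via Yarm)
Shortest route: Brook → Quorn → Garth → Yarm → Ravel = 18 mi.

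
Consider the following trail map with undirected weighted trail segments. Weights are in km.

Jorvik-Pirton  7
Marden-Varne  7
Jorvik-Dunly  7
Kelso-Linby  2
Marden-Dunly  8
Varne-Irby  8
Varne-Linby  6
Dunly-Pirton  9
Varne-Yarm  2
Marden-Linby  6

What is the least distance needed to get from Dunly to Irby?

23 km

Candidate routes:
Dunly - Marden - Linby - Varne - Irby: 8+6+6+8 = 28
Dunly - Marden - Varne - Irby: 8+7+8 = 23
Cheapest is Dunly - Marden - Varne - Irby at 23 km.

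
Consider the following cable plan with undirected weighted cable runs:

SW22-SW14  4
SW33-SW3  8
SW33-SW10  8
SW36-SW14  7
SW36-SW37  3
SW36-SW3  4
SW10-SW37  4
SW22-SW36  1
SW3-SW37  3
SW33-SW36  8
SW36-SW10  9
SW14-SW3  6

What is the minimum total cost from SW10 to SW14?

Shortest distances from SW10:
SW10: 0
SW37: 4  (via SW10)
SW3: 7  (via SW37)
SW36: 7  (via SW37)
SW33: 8  (via SW10)
SW22: 8  (via SW36)
SW14: 12  (via SW22)
Shortest route: SW10 → SW37 → SW36 → SW22 → SW14 = 12.

12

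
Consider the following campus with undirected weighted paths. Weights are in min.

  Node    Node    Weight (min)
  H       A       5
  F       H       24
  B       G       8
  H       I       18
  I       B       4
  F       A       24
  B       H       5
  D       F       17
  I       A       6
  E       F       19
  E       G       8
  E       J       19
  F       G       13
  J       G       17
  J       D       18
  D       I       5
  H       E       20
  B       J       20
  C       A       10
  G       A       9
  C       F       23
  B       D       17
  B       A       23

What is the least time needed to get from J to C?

Settle nodes by increasing distance from J:
J: 0
G: 17  (via J)
D: 18  (via J)
E: 19  (via J)
B: 20  (via J)
I: 23  (via D)
H: 25  (via B)
A: 26  (via G)
F: 30  (via G)
C: 36  (via A)
Shortest route: J–G–A–C = 36 min.

36 min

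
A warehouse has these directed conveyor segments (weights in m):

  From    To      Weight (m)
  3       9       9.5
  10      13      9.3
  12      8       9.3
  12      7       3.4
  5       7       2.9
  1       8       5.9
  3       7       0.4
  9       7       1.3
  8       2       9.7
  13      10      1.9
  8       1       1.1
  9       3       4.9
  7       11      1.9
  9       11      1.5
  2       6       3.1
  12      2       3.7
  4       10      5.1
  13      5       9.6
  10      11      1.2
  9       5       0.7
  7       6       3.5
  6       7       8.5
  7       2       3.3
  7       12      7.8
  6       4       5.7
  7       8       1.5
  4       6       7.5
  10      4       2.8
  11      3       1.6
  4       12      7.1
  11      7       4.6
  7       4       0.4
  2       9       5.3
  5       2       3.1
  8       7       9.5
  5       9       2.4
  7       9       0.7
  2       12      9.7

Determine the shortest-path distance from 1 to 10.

Settle nodes by increasing distance from 1:
1: 0
8: 5.9  (via 1)
7: 15.4  (via 8)
2: 15.6  (via 8)
4: 15.8  (via 7)
9: 16.1  (via 7)
5: 16.8  (via 9)
11: 17.3  (via 7)
6: 18.7  (via 2)
3: 18.9  (via 11)
10: 20.9  (via 4)
Shortest route: 1–8–7–4–10 = 20.9 m.

20.9 m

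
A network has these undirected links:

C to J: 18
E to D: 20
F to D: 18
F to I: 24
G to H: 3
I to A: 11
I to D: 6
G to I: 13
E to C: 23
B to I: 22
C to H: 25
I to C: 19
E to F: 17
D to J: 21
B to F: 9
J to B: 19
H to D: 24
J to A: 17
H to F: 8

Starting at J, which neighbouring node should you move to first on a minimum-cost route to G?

B

Compare a few routes:
J–D–I–G: 21+6+13 = 40
J–B–F–H–G: 19+9+8+3 = 39
The minimum is 39 via J–B–F–H–G.
So from J the first move is to B.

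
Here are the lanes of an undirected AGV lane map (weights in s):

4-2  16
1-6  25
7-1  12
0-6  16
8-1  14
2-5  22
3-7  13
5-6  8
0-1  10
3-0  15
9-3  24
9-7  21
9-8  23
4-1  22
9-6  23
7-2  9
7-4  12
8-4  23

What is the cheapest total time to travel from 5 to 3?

39 s

Candidate routes:
5 - 2 - 7 - 3: 22+9+13 = 44
5 - 6 - 9 - 3: 8+23+24 = 55
5 - 6 - 0 - 3: 8+16+15 = 39
5 - 6 - 1 - 0 - 3: 8+25+10+15 = 58
The minimum is 39 s via 5 - 6 - 0 - 3.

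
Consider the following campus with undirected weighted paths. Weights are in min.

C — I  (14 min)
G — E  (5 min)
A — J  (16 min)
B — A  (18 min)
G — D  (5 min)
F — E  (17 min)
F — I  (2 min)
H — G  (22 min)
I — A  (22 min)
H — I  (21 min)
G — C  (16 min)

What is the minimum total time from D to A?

Shortest distances from D:
D: 0
G: 5  (via D)
E: 10  (via G)
C: 21  (via G)
F: 27  (via E)
H: 27  (via G)
I: 29  (via F)
A: 51  (via I)
Shortest route: D–G–E–F–I–A = 51 min.

51 min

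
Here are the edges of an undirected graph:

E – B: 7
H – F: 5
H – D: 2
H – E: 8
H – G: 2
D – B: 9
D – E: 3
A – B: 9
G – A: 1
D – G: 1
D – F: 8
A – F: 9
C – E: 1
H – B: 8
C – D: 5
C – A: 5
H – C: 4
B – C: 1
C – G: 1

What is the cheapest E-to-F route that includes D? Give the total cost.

10

Best E to D: E–D costing 3
Shortest D→F: D–H–F = 7
Total via D: 3 + 7 = 10.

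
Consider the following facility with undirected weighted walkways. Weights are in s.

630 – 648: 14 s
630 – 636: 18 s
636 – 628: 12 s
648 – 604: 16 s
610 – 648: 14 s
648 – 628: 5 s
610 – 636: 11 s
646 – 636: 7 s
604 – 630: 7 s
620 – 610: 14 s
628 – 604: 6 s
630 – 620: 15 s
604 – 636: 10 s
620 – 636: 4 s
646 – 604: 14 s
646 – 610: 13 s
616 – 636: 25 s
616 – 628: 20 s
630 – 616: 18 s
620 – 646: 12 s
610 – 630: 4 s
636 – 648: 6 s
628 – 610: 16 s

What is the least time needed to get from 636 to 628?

Enumerating some paths:
636 → 648 → 628: 6+5 = 11
636 → 628: 12 = 12
The minimum is 11 s via 636 → 648 → 628.

11 s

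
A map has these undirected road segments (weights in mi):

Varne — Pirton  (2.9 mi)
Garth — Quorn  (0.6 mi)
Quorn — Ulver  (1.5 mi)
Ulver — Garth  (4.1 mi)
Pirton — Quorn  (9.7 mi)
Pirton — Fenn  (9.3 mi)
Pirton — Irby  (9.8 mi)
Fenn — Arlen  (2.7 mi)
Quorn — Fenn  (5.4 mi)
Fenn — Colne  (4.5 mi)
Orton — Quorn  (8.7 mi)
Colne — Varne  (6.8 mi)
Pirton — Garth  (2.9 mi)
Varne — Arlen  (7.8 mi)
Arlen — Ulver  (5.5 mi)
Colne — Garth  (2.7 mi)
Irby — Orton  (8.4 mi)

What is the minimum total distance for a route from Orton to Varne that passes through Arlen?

23.5 mi

Best Orton to Arlen: Orton → Quorn → Ulver → Arlen costing 15.7
Shortest Arlen→Varne: Arlen → Varne = 7.8
Total via Arlen: 15.7 + 7.8 = 23.5 mi.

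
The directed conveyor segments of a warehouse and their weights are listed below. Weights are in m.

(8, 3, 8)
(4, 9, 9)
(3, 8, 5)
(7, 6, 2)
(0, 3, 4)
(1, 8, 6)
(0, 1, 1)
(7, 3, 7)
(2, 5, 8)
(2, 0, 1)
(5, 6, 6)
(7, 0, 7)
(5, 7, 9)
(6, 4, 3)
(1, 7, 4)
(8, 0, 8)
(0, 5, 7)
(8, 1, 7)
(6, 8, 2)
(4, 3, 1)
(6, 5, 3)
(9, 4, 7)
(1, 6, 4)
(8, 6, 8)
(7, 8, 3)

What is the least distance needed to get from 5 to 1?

15 m

Settle nodes by increasing distance from 5:
5: 0
6: 6  (via 5)
8: 8  (via 6)
4: 9  (via 6)
7: 9  (via 5)
3: 10  (via 4)
1: 15  (via 8)
Shortest route: 5–6–8–1 = 15 m.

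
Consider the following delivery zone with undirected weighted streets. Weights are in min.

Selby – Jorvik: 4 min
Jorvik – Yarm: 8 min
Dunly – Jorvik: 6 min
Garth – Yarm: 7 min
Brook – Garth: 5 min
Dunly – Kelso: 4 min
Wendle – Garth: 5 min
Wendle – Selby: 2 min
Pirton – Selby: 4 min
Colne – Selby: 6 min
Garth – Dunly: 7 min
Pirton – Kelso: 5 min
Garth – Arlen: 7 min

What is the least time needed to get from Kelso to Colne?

Candidate routes:
Kelso → Dunly → Garth → Wendle → Selby → Colne: 4+7+5+2+6 = 24
Kelso → Dunly → Jorvik → Selby → Colne: 4+6+4+6 = 20
Kelso → Pirton → Selby → Colne: 5+4+6 = 15
The minimum is 15 min via Kelso → Pirton → Selby → Colne.

15 min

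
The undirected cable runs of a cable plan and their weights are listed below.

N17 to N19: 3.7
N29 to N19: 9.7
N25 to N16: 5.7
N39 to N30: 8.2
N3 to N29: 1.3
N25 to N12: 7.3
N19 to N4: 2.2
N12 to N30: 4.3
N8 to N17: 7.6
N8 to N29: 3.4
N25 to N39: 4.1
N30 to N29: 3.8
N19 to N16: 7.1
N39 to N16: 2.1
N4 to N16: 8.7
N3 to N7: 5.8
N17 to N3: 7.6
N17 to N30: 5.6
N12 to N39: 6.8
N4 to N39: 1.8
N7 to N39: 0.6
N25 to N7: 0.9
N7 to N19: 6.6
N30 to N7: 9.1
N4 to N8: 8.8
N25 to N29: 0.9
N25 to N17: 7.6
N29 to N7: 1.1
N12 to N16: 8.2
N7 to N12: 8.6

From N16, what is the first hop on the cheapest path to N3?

Candidate routes:
N16 → N39 → N25 → N29 → N3: 2.1+4.1+0.9+1.3 = 8.4
N16 → N25 → N29 → N3: 5.7+0.9+1.3 = 7.9
N16 → N39 → N7 → N25 → N29 → N3: 2.1+0.6+0.9+0.9+1.3 = 5.8
N16 → N39 → N7 → N29 → N3: 2.1+0.6+1.1+1.3 = 5.1
Cheapest is N16 → N39 → N7 → N29 → N3 at 5.1.
So from N16 the first move is to N39.

N39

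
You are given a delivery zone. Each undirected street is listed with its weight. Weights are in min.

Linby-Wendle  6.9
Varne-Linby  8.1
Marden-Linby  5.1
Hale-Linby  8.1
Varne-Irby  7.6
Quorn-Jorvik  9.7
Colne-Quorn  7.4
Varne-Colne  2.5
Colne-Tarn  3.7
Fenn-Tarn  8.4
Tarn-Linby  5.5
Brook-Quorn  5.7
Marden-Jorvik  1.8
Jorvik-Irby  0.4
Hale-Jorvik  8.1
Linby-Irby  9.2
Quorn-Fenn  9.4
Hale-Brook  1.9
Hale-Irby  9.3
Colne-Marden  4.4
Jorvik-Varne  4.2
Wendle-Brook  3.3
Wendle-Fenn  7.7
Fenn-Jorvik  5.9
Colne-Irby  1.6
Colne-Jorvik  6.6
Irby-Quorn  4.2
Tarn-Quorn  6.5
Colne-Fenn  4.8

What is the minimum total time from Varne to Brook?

14 min

Compare a few routes:
Varne → Jorvik → Irby → Quorn → Brook: 4.2+0.4+4.2+5.7 = 14.5
Varne → Colne → Irby → Quorn → Brook: 2.5+1.6+4.2+5.7 = 14
Varne → Jorvik → Hale → Brook: 4.2+8.1+1.9 = 14.2
Varne → Colne → Irby → Jorvik → Hale → Brook: 2.5+1.6+0.4+8.1+1.9 = 14.5
The minimum is 14 min via Varne → Colne → Irby → Quorn → Brook.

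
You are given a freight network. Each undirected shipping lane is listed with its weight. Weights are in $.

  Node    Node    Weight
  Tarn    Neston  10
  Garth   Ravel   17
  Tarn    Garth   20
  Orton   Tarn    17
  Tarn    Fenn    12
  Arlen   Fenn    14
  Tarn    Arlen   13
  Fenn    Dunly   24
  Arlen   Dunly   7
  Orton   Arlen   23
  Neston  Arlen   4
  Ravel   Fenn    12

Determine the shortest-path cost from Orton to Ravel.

$41

Compare a few routes:
Orton - Tarn - Fenn - Ravel: 17+12+12 = 41
Orton - Arlen - Fenn - Ravel: 23+14+12 = 49
Orton - Tarn - Arlen - Fenn - Ravel: 17+13+14+12 = 56
Orton - Tarn - Garth - Ravel: 17+20+17 = 54
The minimum is $41 via Orton - Tarn - Fenn - Ravel.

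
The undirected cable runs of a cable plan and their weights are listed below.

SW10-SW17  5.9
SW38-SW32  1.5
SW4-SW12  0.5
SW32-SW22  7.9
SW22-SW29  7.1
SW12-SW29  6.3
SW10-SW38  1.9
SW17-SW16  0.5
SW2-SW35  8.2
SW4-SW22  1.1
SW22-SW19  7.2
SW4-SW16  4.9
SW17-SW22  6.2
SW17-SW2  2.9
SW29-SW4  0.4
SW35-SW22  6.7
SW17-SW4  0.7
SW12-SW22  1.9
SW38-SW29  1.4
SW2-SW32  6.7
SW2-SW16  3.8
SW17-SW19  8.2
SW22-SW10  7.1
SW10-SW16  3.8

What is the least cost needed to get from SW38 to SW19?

Settle nodes by increasing distance from SW38:
SW38: 0
SW29: 1.4  (via SW38)
SW32: 1.5  (via SW38)
SW4: 1.8  (via SW29)
SW10: 1.9  (via SW38)
SW12: 2.3  (via SW4)
SW17: 2.5  (via SW4)
SW22: 2.9  (via SW4)
SW16: 3  (via SW17)
SW2: 5.4  (via SW17)
SW35: 9.6  (via SW22)
SW19: 10.1  (via SW22)
Shortest route: SW38 → SW29 → SW4 → SW22 → SW19 = 10.1.

10.1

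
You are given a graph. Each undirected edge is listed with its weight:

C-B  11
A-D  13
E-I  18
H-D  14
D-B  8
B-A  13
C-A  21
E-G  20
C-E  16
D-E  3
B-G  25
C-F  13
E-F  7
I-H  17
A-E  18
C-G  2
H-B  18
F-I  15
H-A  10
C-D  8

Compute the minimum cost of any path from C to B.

Enumerating some paths:
C–D–B: 8+8 = 16
C–E–D–B: 16+3+8 = 27
C–B: 11 = 11
Cheapest is C–B at 11.

11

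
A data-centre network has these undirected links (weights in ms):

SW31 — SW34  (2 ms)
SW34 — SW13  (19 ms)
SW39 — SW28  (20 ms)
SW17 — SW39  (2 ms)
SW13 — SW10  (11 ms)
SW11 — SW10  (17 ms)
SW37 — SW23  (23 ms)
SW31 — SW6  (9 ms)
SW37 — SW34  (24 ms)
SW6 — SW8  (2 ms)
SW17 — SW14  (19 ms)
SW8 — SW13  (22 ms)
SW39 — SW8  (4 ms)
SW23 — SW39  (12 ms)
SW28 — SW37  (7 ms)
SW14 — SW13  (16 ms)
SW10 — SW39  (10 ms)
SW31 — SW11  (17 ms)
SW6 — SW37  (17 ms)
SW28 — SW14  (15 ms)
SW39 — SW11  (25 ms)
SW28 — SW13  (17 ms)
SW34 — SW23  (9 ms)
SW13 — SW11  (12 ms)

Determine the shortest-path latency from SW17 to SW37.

Candidate routes:
SW17 - SW39 - SW28 - SW37: 2+20+7 = 29
SW17 - SW39 - SW8 - SW6 - SW37: 2+4+2+17 = 25
SW17 - SW39 - SW23 - SW37: 2+12+23 = 37
Cheapest is SW17 - SW39 - SW8 - SW6 - SW37 at 25 ms.

25 ms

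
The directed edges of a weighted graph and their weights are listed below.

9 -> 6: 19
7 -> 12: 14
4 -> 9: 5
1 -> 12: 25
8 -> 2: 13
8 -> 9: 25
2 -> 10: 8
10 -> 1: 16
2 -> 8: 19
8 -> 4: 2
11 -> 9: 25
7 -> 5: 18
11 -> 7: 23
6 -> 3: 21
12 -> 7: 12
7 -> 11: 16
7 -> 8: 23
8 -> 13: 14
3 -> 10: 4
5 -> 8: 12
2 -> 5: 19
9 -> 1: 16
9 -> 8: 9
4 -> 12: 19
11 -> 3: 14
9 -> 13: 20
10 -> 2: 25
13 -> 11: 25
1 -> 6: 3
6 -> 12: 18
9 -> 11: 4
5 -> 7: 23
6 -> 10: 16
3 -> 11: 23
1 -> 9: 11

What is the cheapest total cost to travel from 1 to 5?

Running Dijkstra from 1:
1: 0
6: 3  (via 1)
9: 11  (via 1)
11: 15  (via 9)
10: 19  (via 6)
8: 20  (via 9)
12: 21  (via 6)
4: 22  (via 8)
3: 24  (via 6)
13: 31  (via 9)
2: 33  (via 8)
7: 33  (via 12)
5: 51  (via 7)
Shortest route: 1–6–12–7–5 = 51.

51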